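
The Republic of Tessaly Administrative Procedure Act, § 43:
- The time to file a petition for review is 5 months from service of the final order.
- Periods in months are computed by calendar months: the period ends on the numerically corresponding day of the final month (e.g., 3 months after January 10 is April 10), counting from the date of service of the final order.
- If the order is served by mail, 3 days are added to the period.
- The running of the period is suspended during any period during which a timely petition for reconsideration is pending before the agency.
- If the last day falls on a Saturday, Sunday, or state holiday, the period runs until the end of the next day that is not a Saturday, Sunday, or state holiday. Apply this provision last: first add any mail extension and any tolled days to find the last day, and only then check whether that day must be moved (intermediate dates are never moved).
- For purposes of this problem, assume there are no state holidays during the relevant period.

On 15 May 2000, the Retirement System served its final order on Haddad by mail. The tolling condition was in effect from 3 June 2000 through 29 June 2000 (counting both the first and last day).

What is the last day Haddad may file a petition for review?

5 months after 15 May 2000 is October 15, 2000.
Service was by mail, adding 3 days: October 15, 2000 + 3 days = October 18, 2000.
From June 3, 2000 through June 29, 2000 inclusive is 27 days; tolling adds 27 days: October 18, 2000 + 27 days = November 14, 2000.
November 14, 2000 is a Tuesday and not a state holiday, so no extension applies.

November 14, 2000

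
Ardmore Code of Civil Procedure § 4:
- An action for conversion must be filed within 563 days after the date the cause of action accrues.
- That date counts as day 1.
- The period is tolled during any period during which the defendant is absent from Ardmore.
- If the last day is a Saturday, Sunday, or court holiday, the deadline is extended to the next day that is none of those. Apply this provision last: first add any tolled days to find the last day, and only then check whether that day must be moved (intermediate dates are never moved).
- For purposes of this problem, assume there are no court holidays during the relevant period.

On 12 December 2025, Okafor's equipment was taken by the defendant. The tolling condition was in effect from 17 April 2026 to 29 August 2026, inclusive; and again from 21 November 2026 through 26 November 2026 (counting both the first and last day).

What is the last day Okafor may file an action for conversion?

November 15, 2027

Counting 12 December 2025 as day 1, day 563 is June 27, 2027.
From April 17, 2026 through August 29, 2026 inclusive is 135 days; tolling adds 135 days: June 27, 2027 + 135 days = November 9, 2027.
From November 21, 2026 through November 26, 2026 inclusive is 6 days; tolling adds 6 days: November 9, 2027 + 6 days = November 15, 2027.
November 15, 2027 is a Monday and not a court holiday, so no extension applies.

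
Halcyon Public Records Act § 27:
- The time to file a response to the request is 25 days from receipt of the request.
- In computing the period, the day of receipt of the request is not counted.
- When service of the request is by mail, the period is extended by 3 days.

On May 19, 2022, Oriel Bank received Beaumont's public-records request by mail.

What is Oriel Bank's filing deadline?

June 16, 2022

25 days after May 19, 2022 is June 13, 2022.
Service was by mail, adding 3 days: June 13, 2022 + 3 days = June 16, 2022.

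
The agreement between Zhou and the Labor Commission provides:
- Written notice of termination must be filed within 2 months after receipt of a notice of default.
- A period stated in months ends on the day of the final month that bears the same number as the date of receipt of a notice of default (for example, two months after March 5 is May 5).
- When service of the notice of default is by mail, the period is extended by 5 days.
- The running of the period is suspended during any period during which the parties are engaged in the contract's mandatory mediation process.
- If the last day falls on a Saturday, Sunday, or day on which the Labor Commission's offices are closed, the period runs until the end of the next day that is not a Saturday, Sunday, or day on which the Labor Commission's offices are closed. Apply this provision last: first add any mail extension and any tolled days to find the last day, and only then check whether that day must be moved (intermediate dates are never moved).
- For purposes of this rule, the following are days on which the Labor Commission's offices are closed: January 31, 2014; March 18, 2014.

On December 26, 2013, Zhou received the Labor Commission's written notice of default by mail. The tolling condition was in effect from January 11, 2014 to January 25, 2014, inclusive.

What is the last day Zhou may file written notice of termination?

March 19, 2014

2 months after December 26, 2013 is February 26, 2014.
Service was by mail, adding 5 days: February 26, 2014 + 5 days = March 3, 2014.
From January 11, 2014 through January 25, 2014 inclusive is 15 days; tolling adds 15 days: March 3, 2014 + 15 days = March 18, 2014.
March 18, 2014 is a listed holiday. The next qualifying day is March 19, 2014.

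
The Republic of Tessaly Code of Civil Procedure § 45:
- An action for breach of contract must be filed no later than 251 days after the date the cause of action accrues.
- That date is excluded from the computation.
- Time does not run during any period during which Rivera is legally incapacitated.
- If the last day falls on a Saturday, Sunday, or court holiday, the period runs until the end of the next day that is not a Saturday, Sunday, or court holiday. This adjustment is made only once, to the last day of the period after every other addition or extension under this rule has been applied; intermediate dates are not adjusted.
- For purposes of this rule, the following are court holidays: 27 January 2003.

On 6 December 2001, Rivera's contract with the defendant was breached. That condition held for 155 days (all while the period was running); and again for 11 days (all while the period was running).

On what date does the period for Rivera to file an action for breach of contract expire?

January 28, 2003

251 days after 6 December 2001 is August 14, 2002.
Tolling adds 155 days: August 14, 2002 + 155 days = January 16, 2003.
Tolling adds 11 days: January 16, 2003 + 11 days = January 27, 2003.
January 27, 2003 is a listed holiday. The next qualifying day is January 28, 2003.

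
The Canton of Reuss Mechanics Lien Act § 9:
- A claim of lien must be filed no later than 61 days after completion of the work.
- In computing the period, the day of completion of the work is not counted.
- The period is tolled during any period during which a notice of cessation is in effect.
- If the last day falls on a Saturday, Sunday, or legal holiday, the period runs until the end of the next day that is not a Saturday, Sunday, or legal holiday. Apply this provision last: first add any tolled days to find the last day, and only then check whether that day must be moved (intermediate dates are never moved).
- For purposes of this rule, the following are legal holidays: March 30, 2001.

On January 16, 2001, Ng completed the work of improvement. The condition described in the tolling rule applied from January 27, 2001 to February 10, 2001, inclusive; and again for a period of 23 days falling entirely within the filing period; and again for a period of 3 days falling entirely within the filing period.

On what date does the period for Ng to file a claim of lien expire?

April 30, 2001

61 days after January 16, 2001 is March 18, 2001.
From January 27, 2001 through February 10, 2001 inclusive is 15 days; tolling adds 15 days: March 18, 2001 + 15 days = April 2, 2001.
Tolling adds 23 days: April 2, 2001 + 23 days = April 25, 2001.
Tolling adds 3 days: April 25, 2001 + 3 days = April 28, 2001.
April 28, 2001 is Saturday; April 29, 2001 is Sunday. The next qualifying day is April 30, 2001.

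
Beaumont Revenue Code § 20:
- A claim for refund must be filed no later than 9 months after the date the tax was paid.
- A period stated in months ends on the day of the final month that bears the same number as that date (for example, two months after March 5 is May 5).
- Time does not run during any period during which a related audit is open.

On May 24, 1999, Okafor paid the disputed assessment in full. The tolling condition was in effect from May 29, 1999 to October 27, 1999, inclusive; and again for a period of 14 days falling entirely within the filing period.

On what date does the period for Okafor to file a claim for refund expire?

August 8, 2000

9 months after May 24, 1999 is February 24, 2000.
From May 29, 1999 through October 27, 1999 inclusive is 152 days; tolling adds 152 days: February 24, 2000 + 152 days = July 25, 2000.
Tolling adds 14 days: July 25, 2000 + 14 days = August 8, 2000.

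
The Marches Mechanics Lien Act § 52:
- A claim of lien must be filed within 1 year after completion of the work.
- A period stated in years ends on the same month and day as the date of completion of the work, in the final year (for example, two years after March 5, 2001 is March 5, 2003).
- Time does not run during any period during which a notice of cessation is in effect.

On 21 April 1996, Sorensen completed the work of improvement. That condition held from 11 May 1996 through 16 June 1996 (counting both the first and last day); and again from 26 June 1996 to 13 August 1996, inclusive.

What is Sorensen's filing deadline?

1 year after 21 April 1996 is April 21, 1997.
From May 11, 1996 through June 16, 1996 inclusive is 37 days; tolling adds 37 days: April 21, 1997 + 37 days = May 28, 1997.
From June 26, 1996 through August 13, 1996 inclusive is 49 days; tolling adds 49 days: May 28, 1997 + 49 days = July 16, 1997.

July 16, 1997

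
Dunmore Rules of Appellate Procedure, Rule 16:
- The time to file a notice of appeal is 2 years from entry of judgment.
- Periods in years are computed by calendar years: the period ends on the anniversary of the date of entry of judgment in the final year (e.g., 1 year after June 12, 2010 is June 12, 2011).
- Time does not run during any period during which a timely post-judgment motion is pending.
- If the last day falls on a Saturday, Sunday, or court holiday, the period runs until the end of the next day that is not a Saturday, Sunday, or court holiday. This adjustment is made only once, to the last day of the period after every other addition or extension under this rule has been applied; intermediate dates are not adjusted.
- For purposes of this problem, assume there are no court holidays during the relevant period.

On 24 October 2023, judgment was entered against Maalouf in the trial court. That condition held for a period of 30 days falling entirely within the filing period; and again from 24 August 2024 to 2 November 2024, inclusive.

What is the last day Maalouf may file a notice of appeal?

2 years after 24 October 2023 is October 24, 2025.
Tolling adds 30 days: October 24, 2025 + 30 days = November 23, 2025.
From August 24, 2024 through November 2, 2024 inclusive is 71 days; tolling adds 71 days: November 23, 2025 + 71 days = February 2, 2026.
February 2, 2026 is a Monday and not a court holiday, so no extension applies.

February 2, 2026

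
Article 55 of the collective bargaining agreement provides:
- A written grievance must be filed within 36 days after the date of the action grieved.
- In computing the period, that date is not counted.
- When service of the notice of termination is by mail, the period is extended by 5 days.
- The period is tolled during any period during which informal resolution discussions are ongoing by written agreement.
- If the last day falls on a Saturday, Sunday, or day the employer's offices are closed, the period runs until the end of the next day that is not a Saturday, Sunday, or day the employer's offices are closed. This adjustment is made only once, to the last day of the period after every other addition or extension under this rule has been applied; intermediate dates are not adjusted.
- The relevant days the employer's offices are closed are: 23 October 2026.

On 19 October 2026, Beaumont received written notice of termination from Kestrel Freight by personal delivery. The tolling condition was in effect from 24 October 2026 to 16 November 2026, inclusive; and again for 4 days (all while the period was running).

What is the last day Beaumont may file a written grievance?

December 22, 2026

36 days after 19 October 2026 is November 24, 2026.
Service was not by mail, so no mail extension applies.
From October 24, 2026 through November 16, 2026 inclusive is 24 days; tolling adds 24 days: November 24, 2026 + 24 days = December 18, 2026.
Tolling adds 4 days: December 18, 2026 + 4 days = December 22, 2026.
December 22, 2026 is a Tuesday and not a day the employer's offices are closed, so no extension applies.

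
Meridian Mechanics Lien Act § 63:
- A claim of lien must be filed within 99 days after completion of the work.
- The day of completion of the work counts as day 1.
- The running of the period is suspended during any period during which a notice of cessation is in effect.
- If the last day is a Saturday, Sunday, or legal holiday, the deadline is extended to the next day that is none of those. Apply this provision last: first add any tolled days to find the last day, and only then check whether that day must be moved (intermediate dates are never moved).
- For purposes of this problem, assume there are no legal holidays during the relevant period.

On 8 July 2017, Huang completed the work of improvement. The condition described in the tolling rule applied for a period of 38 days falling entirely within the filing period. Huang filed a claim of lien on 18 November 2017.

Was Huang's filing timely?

Yes

Counting 8 July 2017 as day 1, day 99 is October 14, 2017.
Tolling adds 38 days: October 14, 2017 + 38 days = November 21, 2017.
November 21, 2017 is a Tuesday and not a legal holiday, so no extension applies.
The deadline is November 21, 2017; the filing on November 18, 2017 is on or before that date.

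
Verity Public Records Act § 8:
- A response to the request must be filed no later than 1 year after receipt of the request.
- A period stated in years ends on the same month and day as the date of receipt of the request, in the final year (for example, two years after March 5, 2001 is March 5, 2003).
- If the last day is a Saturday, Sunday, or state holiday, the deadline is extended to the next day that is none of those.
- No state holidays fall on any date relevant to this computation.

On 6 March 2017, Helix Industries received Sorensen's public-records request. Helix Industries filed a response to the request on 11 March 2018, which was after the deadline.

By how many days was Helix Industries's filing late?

1 year after 6 March 2017 is March 6, 2018.
March 6, 2018 is a Tuesday and not a state holiday, so no extension applies.
The deadline is March 6, 2018; from March 6, 2018 to March 11, 2018 is 5 days.

5 days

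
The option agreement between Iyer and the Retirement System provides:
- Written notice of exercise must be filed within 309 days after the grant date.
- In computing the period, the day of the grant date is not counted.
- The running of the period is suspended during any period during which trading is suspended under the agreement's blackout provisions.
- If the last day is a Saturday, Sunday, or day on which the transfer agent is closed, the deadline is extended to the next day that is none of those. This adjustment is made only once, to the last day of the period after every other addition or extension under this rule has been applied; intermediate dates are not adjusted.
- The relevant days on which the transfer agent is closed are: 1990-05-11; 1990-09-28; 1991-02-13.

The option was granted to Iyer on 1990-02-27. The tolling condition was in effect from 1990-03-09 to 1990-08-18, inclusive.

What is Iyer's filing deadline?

309 days after 1990-02-27 is January 2, 1991.
From March 9, 1990 through August 18, 1990 inclusive is 163 days; tolling adds 163 days: January 2, 1991 + 163 days = June 14, 1991.
June 14, 1991 is a Friday and not a day on which the transfer agent is closed, so no extension applies.

June 14, 1991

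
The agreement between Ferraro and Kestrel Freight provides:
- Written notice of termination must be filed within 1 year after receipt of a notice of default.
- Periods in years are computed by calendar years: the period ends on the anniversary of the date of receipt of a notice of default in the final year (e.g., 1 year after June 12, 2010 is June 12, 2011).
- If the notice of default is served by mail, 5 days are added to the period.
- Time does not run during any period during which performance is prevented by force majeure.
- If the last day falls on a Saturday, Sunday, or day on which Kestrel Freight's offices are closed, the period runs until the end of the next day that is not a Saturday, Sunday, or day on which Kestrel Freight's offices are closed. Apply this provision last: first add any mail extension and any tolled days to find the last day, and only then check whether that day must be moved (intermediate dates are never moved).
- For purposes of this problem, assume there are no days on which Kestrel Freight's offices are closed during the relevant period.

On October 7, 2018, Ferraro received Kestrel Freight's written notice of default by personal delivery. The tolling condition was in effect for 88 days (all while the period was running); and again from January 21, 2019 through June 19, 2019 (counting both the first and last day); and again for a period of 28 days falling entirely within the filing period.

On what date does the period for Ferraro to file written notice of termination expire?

June 29, 2020

1 year after October 7, 2018 is October 7, 2019.
Service was not by mail, so no mail extension applies.
Tolling adds 88 days: October 7, 2019 + 88 days = January 3, 2020.
From January 21, 2019 through June 19, 2019 inclusive is 150 days; tolling adds 150 days: January 3, 2020 + 150 days = June 1, 2020.
Tolling adds 28 days: June 1, 2020 + 28 days = June 29, 2020.
June 29, 2020 is a Monday and not a day on which Kestrel Freight's offices are closed, so no extension applies.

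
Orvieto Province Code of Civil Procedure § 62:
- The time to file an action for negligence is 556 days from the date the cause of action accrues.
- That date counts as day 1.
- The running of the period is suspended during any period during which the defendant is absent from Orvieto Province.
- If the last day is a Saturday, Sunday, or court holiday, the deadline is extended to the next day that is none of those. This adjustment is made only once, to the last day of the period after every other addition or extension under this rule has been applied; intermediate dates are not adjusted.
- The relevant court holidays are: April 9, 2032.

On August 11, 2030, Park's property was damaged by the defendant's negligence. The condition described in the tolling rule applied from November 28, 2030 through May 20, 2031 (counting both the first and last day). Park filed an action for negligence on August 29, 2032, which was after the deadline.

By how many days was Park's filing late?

20 days

Counting August 11, 2030 as day 1, day 556 is February 17, 2032.
From November 28, 2030 through May 20, 2031 inclusive is 174 days; tolling adds 174 days: February 17, 2032 + 174 days = August 9, 2032.
August 9, 2032 is a Monday and not a court holiday, so no extension applies.
The deadline is August 9, 2032; from August 9, 2032 to August 29, 2032 is 20 days.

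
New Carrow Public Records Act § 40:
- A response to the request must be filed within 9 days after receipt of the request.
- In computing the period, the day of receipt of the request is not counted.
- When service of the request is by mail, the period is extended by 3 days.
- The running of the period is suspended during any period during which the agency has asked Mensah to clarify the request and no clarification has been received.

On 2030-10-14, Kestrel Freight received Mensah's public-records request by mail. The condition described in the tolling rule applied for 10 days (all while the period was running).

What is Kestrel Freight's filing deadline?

9 days after 2030-10-14 is October 23, 2030.
Service was by mail, adding 3 days: October 23, 2030 + 3 days = October 26, 2030.
Tolling adds 10 days: October 26, 2030 + 10 days = November 5, 2030.

November 5, 2030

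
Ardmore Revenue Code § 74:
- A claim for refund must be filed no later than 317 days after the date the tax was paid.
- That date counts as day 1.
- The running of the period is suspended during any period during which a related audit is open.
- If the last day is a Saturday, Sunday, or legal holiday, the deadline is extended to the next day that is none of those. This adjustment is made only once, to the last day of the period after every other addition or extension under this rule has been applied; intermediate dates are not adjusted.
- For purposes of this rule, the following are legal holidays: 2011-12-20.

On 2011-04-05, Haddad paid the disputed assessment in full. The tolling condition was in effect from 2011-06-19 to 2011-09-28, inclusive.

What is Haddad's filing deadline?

May 28, 2012

Counting 2011-04-05 as day 1, day 317 is February 15, 2012.
From June 19, 2011 through September 28, 2011 inclusive is 102 days; tolling adds 102 days: February 15, 2012 + 102 days = May 27, 2012.
May 27, 2012 is Sunday. The next qualifying day is May 28, 2012.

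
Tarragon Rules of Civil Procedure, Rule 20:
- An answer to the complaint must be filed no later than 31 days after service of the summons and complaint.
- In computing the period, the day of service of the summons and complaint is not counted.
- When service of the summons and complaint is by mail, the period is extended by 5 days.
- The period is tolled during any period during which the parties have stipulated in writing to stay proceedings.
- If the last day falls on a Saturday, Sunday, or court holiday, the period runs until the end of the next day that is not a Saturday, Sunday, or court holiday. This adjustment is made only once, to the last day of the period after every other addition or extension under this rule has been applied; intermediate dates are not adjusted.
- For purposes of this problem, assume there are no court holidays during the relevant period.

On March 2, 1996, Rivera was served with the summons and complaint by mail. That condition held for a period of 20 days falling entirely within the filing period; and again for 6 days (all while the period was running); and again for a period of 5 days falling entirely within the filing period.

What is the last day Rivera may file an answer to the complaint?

May 8, 1996

31 days after March 2, 1996 is April 2, 1996.
Service was by mail, adding 5 days: April 2, 1996 + 5 days = April 7, 1996.
Tolling adds 20 days: April 7, 1996 + 20 days = April 27, 1996.
Tolling adds 6 days: April 27, 1996 + 6 days = May 3, 1996.
Tolling adds 5 days: May 3, 1996 + 5 days = May 8, 1996.
May 8, 1996 is a Wednesday and not a court holiday, so no extension applies.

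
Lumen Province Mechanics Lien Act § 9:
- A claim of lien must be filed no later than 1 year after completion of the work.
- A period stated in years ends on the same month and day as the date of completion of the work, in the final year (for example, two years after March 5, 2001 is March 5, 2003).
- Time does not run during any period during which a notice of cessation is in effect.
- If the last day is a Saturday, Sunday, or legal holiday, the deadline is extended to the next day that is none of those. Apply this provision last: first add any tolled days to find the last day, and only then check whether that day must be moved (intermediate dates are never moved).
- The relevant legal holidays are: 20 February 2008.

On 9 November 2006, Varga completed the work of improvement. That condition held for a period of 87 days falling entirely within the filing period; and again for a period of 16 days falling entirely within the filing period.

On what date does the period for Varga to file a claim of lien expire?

February 21, 2008

1 year after 9 November 2006 is November 9, 2007.
Tolling adds 87 days: November 9, 2007 + 87 days = February 4, 2008.
Tolling adds 16 days: February 4, 2008 + 16 days = February 20, 2008.
February 20, 2008 is a listed holiday. The next qualifying day is February 21, 2008.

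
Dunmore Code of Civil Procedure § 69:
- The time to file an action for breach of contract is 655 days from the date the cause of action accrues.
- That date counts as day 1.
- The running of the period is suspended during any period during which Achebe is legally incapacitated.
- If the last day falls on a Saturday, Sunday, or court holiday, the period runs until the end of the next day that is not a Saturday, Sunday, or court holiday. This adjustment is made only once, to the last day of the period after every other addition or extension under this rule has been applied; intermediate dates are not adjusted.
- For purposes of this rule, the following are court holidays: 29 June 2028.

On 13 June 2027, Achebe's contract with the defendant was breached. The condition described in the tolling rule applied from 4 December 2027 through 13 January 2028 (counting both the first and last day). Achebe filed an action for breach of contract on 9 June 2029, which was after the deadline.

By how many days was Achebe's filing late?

Counting 13 June 2027 as day 1, day 655 is March 28, 2029.
From December 4, 2027 through January 13, 2028 inclusive is 41 days; tolling adds 41 days: March 28, 2029 + 41 days = May 8, 2029.
May 8, 2029 is a Tuesday and not a court holiday, so no extension applies.
The deadline is May 8, 2029; from May 8, 2029 to June 9, 2029 is 32 days.

32 days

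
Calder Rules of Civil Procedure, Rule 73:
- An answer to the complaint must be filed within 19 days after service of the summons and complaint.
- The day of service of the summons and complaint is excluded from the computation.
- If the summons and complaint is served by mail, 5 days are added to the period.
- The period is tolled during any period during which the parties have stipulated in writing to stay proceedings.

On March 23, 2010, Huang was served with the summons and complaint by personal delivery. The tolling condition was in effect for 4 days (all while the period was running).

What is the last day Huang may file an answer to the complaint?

April 15, 2010

19 days after March 23, 2010 is April 11, 2010.
Service was not by mail, so no mail extension applies.
Tolling adds 4 days: April 11, 2010 + 4 days = April 15, 2010.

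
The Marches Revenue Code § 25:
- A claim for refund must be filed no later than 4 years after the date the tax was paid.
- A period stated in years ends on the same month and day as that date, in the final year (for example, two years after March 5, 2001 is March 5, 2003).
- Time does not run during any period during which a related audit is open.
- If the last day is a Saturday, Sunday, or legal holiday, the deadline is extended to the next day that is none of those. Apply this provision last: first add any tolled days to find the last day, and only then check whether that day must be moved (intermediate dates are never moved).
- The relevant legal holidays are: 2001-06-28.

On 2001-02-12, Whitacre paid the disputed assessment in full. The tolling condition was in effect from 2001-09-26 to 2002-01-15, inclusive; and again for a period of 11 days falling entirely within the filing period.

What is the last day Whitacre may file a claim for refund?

June 15, 2005

4 years after 2001-02-12 is February 12, 2005.
From September 26, 2001 through January 15, 2002 inclusive is 112 days; tolling adds 112 days: February 12, 2005 + 112 days = June 4, 2005.
Tolling adds 11 days: June 4, 2005 + 11 days = June 15, 2005.
June 15, 2005 is a Wednesday and not a legal holiday, so no extension applies.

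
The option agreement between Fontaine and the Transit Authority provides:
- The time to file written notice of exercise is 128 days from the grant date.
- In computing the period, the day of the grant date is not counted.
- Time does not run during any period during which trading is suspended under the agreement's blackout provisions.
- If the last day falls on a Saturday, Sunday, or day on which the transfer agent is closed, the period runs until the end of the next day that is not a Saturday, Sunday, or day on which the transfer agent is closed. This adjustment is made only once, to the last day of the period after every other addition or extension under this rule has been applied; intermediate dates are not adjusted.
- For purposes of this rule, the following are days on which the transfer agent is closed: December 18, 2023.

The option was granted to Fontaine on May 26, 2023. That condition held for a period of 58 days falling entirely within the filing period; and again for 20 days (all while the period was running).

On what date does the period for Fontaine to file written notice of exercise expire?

December 19, 2023

128 days after May 26, 2023 is October 1, 2023.
Tolling adds 58 days: October 1, 2023 + 58 days = November 28, 2023.
Tolling adds 20 days: November 28, 2023 + 20 days = December 18, 2023.
December 18, 2023 is a listed holiday. The next qualifying day is December 19, 2023.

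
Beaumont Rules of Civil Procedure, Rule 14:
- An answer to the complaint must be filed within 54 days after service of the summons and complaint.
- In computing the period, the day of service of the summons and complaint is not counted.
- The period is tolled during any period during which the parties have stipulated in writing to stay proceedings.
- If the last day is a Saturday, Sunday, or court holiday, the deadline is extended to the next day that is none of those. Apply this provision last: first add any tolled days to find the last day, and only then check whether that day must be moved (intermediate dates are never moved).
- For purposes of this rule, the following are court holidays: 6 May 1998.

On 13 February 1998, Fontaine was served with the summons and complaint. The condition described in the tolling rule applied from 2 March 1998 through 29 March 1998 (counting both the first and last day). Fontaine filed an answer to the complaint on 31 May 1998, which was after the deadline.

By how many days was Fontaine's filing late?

54 days after 13 February 1998 is April 8, 1998.
From March 2, 1998 through March 29, 1998 inclusive is 28 days; tolling adds 28 days: April 8, 1998 + 28 days = May 6, 1998.
May 6, 1998 is a listed holiday. The next qualifying day is May 7, 1998.
The deadline is May 7, 1998; from May 7, 1998 to May 31, 1998 is 24 days.

24 days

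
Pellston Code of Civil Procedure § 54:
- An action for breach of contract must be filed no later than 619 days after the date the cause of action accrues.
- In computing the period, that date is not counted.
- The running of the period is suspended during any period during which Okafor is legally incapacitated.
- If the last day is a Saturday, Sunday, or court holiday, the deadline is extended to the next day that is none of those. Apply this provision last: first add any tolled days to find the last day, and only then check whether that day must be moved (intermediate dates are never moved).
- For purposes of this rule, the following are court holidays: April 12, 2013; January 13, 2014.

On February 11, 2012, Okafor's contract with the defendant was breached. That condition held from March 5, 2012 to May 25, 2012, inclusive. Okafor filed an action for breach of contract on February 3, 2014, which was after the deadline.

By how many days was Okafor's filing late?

20 days

619 days after February 11, 2012 is October 22, 2013.
From March 5, 2012 through May 25, 2012 inclusive is 82 days; tolling adds 82 days: October 22, 2013 + 82 days = January 12, 2014.
January 12, 2014 is Sunday; January 13, 2014 is a listed holiday. The next qualifying day is January 14, 2014.
The deadline is January 14, 2014; from January 14, 2014 to February 3, 2014 is 20 days.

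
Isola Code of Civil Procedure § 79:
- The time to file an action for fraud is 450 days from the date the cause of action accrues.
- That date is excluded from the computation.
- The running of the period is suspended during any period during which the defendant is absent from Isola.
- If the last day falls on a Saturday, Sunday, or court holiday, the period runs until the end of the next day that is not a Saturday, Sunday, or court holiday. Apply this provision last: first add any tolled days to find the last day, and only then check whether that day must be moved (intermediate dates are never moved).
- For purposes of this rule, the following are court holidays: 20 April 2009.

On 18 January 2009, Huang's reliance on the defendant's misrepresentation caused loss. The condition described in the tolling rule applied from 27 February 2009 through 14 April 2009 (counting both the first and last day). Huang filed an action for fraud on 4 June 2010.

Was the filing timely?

No

450 days after 18 January 2009 is April 13, 2010.
From February 27, 2009 through April 14, 2009 inclusive is 47 days; tolling adds 47 days: April 13, 2010 + 47 days = May 30, 2010.
May 30, 2010 is Sunday. The next qualifying day is May 31, 2010.
The deadline is May 31, 2010; the filing on June 4, 2010 is after that date.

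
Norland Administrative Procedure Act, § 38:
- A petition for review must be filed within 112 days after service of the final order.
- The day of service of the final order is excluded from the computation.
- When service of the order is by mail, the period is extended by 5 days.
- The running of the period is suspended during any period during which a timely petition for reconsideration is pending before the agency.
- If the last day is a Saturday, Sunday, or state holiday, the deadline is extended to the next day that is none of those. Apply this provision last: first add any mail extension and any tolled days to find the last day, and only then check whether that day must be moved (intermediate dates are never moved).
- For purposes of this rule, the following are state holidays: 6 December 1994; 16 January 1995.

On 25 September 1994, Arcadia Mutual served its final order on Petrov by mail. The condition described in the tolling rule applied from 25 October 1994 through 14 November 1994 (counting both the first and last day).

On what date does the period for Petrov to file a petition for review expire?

112 days after 25 September 1994 is January 15, 1995.
Service was by mail, adding 5 days: January 15, 1995 + 5 days = January 20, 1995.
From October 25, 1994 through November 14, 1994 inclusive is 21 days; tolling adds 21 days: January 20, 1995 + 21 days = February 10, 1995.
February 10, 1995 is a Friday and not a state holiday, so no extension applies.

February 10, 1995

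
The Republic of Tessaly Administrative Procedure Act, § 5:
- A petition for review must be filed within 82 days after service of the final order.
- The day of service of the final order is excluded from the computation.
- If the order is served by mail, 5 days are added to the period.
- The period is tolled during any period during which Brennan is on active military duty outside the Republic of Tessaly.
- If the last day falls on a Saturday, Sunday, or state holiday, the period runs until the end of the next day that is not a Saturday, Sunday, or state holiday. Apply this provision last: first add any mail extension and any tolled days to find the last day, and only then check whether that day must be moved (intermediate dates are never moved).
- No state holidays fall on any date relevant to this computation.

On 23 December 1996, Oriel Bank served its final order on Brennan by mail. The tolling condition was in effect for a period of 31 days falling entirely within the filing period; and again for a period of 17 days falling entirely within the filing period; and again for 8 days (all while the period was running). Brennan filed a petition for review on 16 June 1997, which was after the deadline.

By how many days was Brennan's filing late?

32 days

82 days after 23 December 1996 is March 15, 1997.
Service was by mail, adding 5 days: March 15, 1997 + 5 days = March 20, 1997.
Tolling adds 31 days: March 20, 1997 + 31 days = April 20, 1997.
Tolling adds 17 days: April 20, 1997 + 17 days = May 7, 1997.
Tolling adds 8 days: May 7, 1997 + 8 days = May 15, 1997.
May 15, 1997 is a Thursday and not a state holiday, so no extension applies.
The deadline is May 15, 1997; from May 15, 1997 to June 16, 1997 is 32 days.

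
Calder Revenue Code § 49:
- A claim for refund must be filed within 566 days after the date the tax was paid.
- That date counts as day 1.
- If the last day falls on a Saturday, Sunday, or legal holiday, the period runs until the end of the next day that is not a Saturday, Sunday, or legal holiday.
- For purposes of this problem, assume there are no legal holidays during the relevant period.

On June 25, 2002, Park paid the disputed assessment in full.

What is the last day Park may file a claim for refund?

Counting June 25, 2002 as day 1, day 566 is January 11, 2004.
January 11, 2004 is Sunday. The next qualifying day is January 12, 2004.

January 12, 2004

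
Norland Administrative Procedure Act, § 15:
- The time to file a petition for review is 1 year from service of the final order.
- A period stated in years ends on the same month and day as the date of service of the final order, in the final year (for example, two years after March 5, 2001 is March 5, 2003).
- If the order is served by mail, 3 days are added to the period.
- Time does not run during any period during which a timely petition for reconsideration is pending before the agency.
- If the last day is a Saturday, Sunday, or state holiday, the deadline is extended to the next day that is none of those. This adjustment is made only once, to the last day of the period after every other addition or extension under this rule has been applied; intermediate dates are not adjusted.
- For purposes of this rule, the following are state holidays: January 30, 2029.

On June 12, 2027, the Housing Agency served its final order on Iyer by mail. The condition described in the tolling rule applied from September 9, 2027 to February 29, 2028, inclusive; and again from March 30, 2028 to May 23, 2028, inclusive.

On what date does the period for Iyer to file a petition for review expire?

1 year after June 12, 2027 is June 12, 2028.
Service was by mail, adding 3 days: June 12, 2028 + 3 days = June 15, 2028.
From September 9, 2027 through February 29, 2028 inclusive is 174 days; tolling adds 174 days: June 15, 2028 + 174 days = December 6, 2028.
From March 30, 2028 through May 23, 2028 inclusive is 55 days; tolling adds 55 days: December 6, 2028 + 55 days = January 30, 2029.
January 30, 2029 is a listed holiday. The next qualifying day is January 31, 2029.

January 31, 2029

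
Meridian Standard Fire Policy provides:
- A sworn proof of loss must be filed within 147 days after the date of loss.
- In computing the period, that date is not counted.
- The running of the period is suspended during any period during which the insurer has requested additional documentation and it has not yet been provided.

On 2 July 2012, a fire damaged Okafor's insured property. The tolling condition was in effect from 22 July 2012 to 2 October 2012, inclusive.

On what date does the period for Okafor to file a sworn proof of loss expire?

147 days after 2 July 2012 is November 26, 2012.
From July 22, 2012 through October 2, 2012 inclusive is 73 days; tolling adds 73 days: November 26, 2012 + 73 days = February 7, 2013.

February 7, 2013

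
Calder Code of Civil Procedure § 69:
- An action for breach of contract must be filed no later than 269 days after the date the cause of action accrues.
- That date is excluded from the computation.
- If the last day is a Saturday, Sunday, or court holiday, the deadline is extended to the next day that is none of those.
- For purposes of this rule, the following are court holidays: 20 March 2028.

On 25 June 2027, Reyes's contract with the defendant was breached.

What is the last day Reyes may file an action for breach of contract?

269 days after 25 June 2027 is March 20, 2028.
March 20, 2028 is a listed holiday. The next qualifying day is March 21, 2028.

March 21, 2028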